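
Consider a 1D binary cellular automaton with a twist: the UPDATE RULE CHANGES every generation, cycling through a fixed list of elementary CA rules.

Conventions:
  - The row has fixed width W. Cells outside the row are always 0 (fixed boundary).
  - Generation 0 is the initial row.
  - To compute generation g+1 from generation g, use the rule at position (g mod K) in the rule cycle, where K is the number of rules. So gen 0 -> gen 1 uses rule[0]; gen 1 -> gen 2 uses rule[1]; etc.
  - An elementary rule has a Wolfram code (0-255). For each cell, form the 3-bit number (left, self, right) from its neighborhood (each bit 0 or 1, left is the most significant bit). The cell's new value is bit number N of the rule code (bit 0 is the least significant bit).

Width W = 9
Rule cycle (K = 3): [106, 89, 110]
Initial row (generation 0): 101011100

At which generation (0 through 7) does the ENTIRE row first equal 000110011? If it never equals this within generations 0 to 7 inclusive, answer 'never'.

Answer: 2

Derivation:
Gen 0: 101011100
Gen 1 (rule 106): 010110100
Gen 2 (rule 89): 000110011
Gen 3 (rule 110): 001110111
Gen 4 (rule 106): 011011101
Gen 5 (rule 89): 011010100
Gen 6 (rule 110): 111111100
Gen 7 (rule 106): 100000100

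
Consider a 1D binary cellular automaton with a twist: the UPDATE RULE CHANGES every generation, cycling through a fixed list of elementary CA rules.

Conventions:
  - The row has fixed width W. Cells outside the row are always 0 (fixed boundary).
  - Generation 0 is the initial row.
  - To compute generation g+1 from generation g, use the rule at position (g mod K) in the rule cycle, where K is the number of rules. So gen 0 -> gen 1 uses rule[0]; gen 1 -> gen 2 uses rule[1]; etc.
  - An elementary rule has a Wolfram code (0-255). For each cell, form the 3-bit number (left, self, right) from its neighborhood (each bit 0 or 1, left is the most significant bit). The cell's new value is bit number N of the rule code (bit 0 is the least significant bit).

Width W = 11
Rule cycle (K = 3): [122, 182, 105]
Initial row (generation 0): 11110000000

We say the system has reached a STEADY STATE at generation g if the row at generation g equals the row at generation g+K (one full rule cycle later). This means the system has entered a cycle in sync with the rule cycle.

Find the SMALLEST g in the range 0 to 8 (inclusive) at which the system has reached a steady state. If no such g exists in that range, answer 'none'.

Gen 0: 11110000000
Gen 1 (rule 122): 10011000000
Gen 2 (rule 182): 11100100000
Gen 3 (rule 105): 10100001111
Gen 4 (rule 122): 01010011001
Gen 5 (rule 182): 11111100111
Gen 6 (rule 105): 10000100101
Gen 7 (rule 122): 01001011010
Gen 8 (rule 182): 11111100111
Gen 9 (rule 105): 10000100101
Gen 10 (rule 122): 01001011010
Gen 11 (rule 182): 11111100111

Answer: 5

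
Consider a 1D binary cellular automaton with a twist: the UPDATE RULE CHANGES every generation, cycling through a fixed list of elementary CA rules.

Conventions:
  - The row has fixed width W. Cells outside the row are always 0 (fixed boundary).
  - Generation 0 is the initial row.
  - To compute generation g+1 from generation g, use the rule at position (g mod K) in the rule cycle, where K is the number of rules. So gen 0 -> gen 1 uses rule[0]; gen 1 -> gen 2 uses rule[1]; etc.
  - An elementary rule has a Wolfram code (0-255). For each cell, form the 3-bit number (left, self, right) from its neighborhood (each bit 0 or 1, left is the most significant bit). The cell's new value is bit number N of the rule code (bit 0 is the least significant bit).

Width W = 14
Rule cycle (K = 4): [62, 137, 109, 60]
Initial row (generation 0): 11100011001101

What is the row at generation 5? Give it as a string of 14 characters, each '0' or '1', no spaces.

Answer: 11011001111110

Derivation:
Gen 0: 11100011001101
Gen 1 (rule 62): 10010110111011
Gen 2 (rule 137): 00000100110010
Gen 3 (rule 109): 11110100110010
Gen 4 (rule 60): 10001110101011
Gen 5 (rule 62): 11011001111110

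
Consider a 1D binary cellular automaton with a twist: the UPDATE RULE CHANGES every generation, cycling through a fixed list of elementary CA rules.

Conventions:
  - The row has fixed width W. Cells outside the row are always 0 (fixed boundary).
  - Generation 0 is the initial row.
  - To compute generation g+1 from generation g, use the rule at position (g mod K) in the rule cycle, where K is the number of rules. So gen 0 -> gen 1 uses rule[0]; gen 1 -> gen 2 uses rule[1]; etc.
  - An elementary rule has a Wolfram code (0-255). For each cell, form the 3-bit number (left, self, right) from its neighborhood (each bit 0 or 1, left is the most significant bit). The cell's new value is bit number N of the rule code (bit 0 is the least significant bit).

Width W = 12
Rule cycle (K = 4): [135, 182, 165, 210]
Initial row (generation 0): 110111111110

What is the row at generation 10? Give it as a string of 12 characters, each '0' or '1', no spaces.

Gen 0: 110111111110
Gen 1 (rule 135): 000011111100
Gen 2 (rule 182): 000101111010
Gen 3 (rule 165): 110110110110
Gen 4 (rule 210): 010010010011
Gen 5 (rule 135): 110110110100
Gen 6 (rule 182): 001001001110
Gen 7 (rule 165): 101001000100
Gen 8 (rule 210): 000110101010
Gen 9 (rule 135): 111000101010
Gen 10 (rule 182): 010101111111

Answer: 010101111111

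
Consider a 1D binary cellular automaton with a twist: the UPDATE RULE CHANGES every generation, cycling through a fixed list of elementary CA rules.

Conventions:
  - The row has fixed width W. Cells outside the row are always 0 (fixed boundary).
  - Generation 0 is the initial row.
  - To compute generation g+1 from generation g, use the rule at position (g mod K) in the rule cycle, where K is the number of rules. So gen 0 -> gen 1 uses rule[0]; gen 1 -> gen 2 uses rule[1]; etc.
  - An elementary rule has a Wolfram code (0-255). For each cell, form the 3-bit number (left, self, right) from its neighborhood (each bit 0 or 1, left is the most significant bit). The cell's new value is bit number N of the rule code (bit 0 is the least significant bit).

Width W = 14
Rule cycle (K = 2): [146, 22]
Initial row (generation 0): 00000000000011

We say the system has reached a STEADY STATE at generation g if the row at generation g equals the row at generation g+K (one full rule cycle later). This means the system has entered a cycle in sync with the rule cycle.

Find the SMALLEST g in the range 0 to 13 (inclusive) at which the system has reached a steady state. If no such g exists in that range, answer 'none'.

Gen 0: 00000000000011
Gen 1 (rule 146): 00000000000100
Gen 2 (rule 22): 00000000001110
Gen 3 (rule 146): 00000000010101
Gen 4 (rule 22): 00000000110101
Gen 5 (rule 146): 00000001000000
Gen 6 (rule 22): 00000011100000
Gen 7 (rule 146): 00000101010000
Gen 8 (rule 22): 00001101011000
Gen 9 (rule 146): 00010000000100
Gen 10 (rule 22): 00111000001110
Gen 11 (rule 146): 01010100010101
Gen 12 (rule 22): 11010110110101
Gen 13 (rule 146): 00000000000000
Gen 14 (rule 22): 00000000000000
Gen 15 (rule 146): 00000000000000

Answer: 13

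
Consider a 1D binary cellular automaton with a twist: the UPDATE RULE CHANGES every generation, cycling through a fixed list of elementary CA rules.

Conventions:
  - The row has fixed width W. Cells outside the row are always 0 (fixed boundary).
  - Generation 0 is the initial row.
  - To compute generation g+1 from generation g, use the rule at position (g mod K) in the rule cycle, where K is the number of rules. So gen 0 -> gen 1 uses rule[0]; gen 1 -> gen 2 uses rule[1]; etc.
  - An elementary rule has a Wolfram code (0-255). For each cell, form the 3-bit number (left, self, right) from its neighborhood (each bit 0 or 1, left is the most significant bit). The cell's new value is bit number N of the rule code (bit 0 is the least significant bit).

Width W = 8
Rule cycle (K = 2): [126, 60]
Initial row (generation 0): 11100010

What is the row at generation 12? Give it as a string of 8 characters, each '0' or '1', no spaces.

Answer: 11100010

Derivation:
Gen 0: 11100010
Gen 1 (rule 126): 10110111
Gen 2 (rule 60): 11101100
Gen 3 (rule 126): 10111110
Gen 4 (rule 60): 11100001
Gen 5 (rule 126): 10110011
Gen 6 (rule 60): 11101010
Gen 7 (rule 126): 10111111
Gen 8 (rule 60): 11100000
Gen 9 (rule 126): 10110000
Gen 10 (rule 60): 11101000
Gen 11 (rule 126): 10111100
Gen 12 (rule 60): 11100010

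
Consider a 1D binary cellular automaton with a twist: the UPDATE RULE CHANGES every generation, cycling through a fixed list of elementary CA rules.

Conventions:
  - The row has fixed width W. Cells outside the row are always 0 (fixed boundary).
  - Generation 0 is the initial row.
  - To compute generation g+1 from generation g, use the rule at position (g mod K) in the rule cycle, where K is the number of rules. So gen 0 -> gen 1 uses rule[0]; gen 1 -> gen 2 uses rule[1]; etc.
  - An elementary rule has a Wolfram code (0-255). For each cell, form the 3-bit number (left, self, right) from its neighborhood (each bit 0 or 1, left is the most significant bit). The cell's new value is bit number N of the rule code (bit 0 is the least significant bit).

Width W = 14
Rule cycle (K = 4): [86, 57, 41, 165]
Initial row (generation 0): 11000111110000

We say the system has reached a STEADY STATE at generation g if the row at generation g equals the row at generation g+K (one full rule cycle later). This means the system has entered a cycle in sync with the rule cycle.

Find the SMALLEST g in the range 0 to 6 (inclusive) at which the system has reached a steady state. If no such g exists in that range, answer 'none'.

Answer: none

Derivation:
Gen 0: 11000111110000
Gen 1 (rule 86): 01101000011000
Gen 2 (rule 57): 01010111010111
Gen 3 (rule 41): 00101100101100
Gen 4 (rule 165): 10110000110001
Gen 5 (rule 86): 10011001011011
Gen 6 (rule 57): 01010100110110
Gen 7 (rule 41): 00101000101100
Gen 8 (rule 165): 10111010110001
Gen 9 (rule 86): 10001010011011
Gen 10 (rule 57): 01100101010110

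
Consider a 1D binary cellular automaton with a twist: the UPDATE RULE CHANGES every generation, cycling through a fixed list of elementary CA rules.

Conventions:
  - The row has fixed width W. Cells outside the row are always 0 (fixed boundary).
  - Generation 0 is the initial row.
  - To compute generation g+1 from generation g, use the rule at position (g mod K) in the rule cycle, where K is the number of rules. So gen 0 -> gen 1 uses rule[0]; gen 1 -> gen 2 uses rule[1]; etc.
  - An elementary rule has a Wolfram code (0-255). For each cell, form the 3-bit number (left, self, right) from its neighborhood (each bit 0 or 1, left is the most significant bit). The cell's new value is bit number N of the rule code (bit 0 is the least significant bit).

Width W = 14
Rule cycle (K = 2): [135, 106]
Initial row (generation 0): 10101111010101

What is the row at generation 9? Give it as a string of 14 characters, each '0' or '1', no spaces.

Gen 0: 10101111010101
Gen 1 (rule 135): 10100110010101
Gen 2 (rule 106): 01001110101010
Gen 3 (rule 135): 11010100101010
Gen 4 (rule 106): 11101001010100
Gen 5 (rule 135): 01001011010101
Gen 6 (rule 106): 10010111101010
Gen 7 (rule 135): 10110011001010
Gen 8 (rule 106): 01110111010100
Gen 9 (rule 135): 10100010010101

Answer: 10100010010101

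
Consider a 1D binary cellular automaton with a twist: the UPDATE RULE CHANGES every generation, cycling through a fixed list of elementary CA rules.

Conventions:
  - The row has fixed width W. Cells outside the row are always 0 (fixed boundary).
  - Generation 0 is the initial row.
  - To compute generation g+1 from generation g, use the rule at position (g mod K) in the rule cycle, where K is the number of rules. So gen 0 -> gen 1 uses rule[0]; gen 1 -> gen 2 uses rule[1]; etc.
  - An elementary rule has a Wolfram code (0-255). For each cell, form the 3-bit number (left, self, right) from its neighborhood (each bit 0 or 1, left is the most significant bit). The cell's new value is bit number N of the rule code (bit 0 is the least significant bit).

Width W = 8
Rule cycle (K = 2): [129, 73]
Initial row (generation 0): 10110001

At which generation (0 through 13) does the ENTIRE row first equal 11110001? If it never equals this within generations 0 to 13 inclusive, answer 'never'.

Answer: 2

Derivation:
Gen 0: 10110001
Gen 1 (rule 129): 00000100
Gen 2 (rule 73): 11110001
Gen 3 (rule 129): 01100100
Gen 4 (rule 73): 01100001
Gen 5 (rule 129): 00001100
Gen 6 (rule 73): 11101101
Gen 7 (rule 129): 01000000
Gen 8 (rule 73): 00011111
Gen 9 (rule 129): 11001110
Gen 10 (rule 73): 11001010
Gen 11 (rule 129): 00000000
Gen 12 (rule 73): 11111111
Gen 13 (rule 129): 01111110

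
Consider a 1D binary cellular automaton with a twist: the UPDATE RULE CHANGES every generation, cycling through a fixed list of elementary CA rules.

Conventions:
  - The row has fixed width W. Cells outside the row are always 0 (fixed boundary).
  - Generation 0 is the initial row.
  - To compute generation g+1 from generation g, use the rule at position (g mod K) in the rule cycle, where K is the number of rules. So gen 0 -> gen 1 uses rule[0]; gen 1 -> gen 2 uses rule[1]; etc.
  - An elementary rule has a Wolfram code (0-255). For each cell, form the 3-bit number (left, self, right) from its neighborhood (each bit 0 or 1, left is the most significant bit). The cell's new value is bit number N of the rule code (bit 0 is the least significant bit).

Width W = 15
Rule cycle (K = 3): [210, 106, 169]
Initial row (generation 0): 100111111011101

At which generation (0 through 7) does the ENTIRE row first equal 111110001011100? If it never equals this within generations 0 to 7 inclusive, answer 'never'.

Answer: 2

Derivation:
Gen 0: 100111111011101
Gen 1 (rule 210): 011011111001100
Gen 2 (rule 106): 111110001011100
Gen 3 (rule 169): 111100100111001
Gen 4 (rule 210): 011111011011110
Gen 5 (rule 106): 110001111110010
Gen 6 (rule 169): 100101111100000
Gen 7 (rule 210): 011000111110000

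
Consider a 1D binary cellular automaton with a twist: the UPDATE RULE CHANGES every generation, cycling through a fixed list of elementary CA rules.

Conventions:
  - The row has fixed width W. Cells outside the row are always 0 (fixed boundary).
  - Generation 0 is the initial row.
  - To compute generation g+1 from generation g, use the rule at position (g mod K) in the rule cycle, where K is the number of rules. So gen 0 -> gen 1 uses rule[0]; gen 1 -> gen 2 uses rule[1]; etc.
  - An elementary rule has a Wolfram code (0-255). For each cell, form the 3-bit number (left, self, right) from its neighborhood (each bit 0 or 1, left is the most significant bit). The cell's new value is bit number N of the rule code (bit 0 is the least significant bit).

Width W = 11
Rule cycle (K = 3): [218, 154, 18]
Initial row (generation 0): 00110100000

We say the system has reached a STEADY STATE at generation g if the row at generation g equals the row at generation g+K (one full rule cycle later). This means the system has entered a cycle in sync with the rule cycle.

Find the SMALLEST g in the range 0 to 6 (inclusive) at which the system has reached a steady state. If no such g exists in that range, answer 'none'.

Answer: none

Derivation:
Gen 0: 00110100000
Gen 1 (rule 218): 01110010000
Gen 2 (rule 154): 11101101000
Gen 3 (rule 18): 00000000100
Gen 4 (rule 218): 00000001010
Gen 5 (rule 154): 00000010001
Gen 6 (rule 18): 00000101010
Gen 7 (rule 218): 00001000001
Gen 8 (rule 154): 00010100010
Gen 9 (rule 18): 00100010101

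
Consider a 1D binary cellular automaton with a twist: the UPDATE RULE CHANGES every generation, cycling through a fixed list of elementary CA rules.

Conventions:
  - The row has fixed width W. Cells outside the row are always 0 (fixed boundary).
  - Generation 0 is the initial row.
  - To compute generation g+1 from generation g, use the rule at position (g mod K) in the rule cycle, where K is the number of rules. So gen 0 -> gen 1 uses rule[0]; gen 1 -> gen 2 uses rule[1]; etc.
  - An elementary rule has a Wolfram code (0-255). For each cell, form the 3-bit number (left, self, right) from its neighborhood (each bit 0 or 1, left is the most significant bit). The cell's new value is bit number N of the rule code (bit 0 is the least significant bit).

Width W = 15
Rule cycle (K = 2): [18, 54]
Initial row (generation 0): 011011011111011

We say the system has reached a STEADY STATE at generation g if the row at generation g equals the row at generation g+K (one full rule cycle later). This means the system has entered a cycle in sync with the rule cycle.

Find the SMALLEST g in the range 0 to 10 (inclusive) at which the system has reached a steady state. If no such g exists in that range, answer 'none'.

Gen 0: 011011011111011
Gen 1 (rule 18): 100000000000000
Gen 2 (rule 54): 110000000000000
Gen 3 (rule 18): 001000000000000
Gen 4 (rule 54): 011100000000000
Gen 5 (rule 18): 100010000000000
Gen 6 (rule 54): 110111000000000
Gen 7 (rule 18): 000000100000000
Gen 8 (rule 54): 000001110000000
Gen 9 (rule 18): 000010001000000
Gen 10 (rule 54): 000111011100000
Gen 11 (rule 18): 001000000010000
Gen 12 (rule 54): 011100000111000

Answer: none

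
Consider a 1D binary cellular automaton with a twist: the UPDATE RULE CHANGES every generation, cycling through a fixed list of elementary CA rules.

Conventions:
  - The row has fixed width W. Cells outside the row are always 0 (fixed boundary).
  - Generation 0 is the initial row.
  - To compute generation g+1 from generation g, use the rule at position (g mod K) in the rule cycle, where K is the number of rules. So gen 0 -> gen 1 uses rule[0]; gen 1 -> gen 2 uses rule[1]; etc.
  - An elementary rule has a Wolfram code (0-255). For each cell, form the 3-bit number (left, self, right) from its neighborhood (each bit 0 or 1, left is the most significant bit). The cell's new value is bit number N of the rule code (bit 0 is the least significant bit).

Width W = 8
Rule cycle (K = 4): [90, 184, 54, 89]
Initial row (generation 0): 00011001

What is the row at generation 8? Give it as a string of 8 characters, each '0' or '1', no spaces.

Answer: 10001100

Derivation:
Gen 0: 00011001
Gen 1 (rule 90): 00111110
Gen 2 (rule 184): 00111101
Gen 3 (rule 54): 01000011
Gen 4 (rule 89): 00111011
Gen 5 (rule 90): 01101011
Gen 6 (rule 184): 01010110
Gen 7 (rule 54): 11111001
Gen 8 (rule 89): 10001100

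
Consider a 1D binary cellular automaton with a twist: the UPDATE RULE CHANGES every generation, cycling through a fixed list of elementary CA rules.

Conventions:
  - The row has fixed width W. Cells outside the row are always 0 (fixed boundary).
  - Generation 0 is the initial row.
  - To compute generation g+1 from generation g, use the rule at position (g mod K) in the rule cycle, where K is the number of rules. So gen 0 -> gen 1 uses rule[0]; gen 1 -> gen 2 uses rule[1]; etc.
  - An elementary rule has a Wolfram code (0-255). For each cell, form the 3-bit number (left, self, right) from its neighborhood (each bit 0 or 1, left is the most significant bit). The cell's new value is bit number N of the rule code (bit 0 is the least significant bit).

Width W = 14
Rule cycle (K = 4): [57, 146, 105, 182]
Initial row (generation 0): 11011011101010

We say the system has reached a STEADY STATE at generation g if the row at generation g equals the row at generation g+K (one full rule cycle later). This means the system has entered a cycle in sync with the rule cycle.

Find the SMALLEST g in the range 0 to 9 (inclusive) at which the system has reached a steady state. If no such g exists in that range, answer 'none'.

Answer: none

Derivation:
Gen 0: 11011011101010
Gen 1 (rule 57): 10110110010101
Gen 2 (rule 146): 00000001100000
Gen 3 (rule 105): 11111101101111
Gen 4 (rule 182): 01111010010110
Gen 5 (rule 57): 01000101001101
Gen 6 (rule 146): 10101000110000
Gen 7 (rule 105): 01010010110111
Gen 8 (rule 182): 11111111001010
Gen 9 (rule 57): 10000000100101
Gen 10 (rule 146): 01000001011000
Gen 11 (rule 105): 00011100111011
Gen 12 (rule 182): 00101011010100
Gen 13 (rule 57): 10010110101011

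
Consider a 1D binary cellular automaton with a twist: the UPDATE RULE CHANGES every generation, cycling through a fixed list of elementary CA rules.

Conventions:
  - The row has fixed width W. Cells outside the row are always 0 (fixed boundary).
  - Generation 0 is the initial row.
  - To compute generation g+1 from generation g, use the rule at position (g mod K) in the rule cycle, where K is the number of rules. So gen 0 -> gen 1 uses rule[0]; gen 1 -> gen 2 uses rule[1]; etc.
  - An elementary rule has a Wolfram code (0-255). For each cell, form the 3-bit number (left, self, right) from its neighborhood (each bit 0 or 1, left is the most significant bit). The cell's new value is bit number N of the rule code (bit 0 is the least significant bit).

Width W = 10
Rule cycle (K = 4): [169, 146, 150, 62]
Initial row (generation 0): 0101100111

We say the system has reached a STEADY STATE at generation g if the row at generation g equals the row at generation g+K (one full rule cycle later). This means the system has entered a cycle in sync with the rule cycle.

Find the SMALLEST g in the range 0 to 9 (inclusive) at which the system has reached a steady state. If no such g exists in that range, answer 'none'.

Answer: none

Derivation:
Gen 0: 0101100111
Gen 1 (rule 169): 0011000110
Gen 2 (rule 146): 0100101001
Gen 3 (rule 150): 1111101111
Gen 4 (rule 62): 1000011000
Gen 5 (rule 169): 0011010011
Gen 6 (rule 146): 0100001100
Gen 7 (rule 150): 1110010010
Gen 8 (rule 62): 1001111111
Gen 9 (rule 169): 0001111110
Gen 10 (rule 146): 0010111101
Gen 11 (rule 150): 0110011001
Gen 12 (rule 62): 1101110111
Gen 13 (rule 169): 1011101110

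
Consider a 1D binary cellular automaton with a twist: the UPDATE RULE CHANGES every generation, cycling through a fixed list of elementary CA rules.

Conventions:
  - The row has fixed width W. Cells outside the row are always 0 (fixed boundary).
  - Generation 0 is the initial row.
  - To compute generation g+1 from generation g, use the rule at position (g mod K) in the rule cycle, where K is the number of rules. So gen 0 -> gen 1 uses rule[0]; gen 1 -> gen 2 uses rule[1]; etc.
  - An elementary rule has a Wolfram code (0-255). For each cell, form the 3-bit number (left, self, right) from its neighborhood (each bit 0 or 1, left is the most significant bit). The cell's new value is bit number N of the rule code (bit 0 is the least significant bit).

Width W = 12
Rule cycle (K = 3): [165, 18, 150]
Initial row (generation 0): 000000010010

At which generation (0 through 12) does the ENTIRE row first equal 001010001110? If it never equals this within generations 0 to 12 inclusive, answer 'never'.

Gen 0: 000000010010
Gen 1 (rule 165): 111111010010
Gen 2 (rule 18): 000000001101
Gen 3 (rule 150): 000000010001
Gen 4 (rule 165): 111111010101
Gen 5 (rule 18): 000000000000
Gen 6 (rule 150): 000000000000
Gen 7 (rule 165): 111111111111
Gen 8 (rule 18): 000000000000
Gen 9 (rule 150): 000000000000
Gen 10 (rule 165): 111111111111
Gen 11 (rule 18): 000000000000
Gen 12 (rule 150): 000000000000

Answer: never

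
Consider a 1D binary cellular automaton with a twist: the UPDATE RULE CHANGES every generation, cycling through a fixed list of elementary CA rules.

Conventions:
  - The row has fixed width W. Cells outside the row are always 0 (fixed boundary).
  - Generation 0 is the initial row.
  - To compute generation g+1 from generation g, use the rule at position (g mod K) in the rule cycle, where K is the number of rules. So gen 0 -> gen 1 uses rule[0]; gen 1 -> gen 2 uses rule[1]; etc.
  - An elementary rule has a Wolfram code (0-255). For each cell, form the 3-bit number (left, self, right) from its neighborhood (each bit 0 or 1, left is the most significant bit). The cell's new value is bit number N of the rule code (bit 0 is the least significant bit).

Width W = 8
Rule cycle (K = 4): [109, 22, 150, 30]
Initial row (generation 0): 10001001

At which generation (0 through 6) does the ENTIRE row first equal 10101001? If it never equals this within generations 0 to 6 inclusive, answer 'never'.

Gen 0: 10001001
Gen 1 (rule 109): 10101001
Gen 2 (rule 22): 10101111
Gen 3 (rule 150): 10100110
Gen 4 (rule 30): 10111101
Gen 5 (rule 109): 11100111
Gen 6 (rule 22): 00011000

Answer: 1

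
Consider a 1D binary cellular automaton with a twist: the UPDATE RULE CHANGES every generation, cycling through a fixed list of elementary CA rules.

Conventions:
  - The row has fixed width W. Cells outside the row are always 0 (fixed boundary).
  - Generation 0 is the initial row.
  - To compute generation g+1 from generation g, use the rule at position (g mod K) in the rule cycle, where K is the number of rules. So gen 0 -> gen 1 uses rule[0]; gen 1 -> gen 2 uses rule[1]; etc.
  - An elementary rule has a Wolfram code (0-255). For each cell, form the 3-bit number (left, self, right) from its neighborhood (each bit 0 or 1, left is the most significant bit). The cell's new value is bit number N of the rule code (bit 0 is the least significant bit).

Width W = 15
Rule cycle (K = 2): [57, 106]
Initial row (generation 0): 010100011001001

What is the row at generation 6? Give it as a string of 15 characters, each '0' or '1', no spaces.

Answer: 100100101010100

Derivation:
Gen 0: 010100011001001
Gen 1 (rule 57): 001011010100100
Gen 2 (rule 106): 010111101001000
Gen 3 (rule 57): 001100010100111
Gen 4 (rule 106): 011100101001101
Gen 5 (rule 57): 010010010101010
Gen 6 (rule 106): 100100101010100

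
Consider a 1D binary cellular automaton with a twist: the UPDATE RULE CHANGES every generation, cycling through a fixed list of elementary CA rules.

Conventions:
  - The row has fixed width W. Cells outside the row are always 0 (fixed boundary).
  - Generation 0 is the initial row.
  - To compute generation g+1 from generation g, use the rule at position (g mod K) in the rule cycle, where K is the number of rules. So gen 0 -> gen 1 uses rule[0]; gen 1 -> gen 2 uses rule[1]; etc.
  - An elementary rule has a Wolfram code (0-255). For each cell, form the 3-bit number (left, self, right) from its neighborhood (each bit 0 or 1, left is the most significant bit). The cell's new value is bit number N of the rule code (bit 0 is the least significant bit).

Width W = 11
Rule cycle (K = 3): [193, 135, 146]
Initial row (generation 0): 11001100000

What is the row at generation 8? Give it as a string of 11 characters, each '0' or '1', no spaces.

Gen 0: 11001100000
Gen 1 (rule 193): 01000101111
Gen 2 (rule 135): 11011100110
Gen 3 (rule 146): 00001011001
Gen 4 (rule 193): 11100001000
Gen 5 (rule 135): 01001111011
Gen 6 (rule 146): 10110110000
Gen 7 (rule 193): 00010010111
Gen 8 (rule 135): 11110110010

Answer: 11110110010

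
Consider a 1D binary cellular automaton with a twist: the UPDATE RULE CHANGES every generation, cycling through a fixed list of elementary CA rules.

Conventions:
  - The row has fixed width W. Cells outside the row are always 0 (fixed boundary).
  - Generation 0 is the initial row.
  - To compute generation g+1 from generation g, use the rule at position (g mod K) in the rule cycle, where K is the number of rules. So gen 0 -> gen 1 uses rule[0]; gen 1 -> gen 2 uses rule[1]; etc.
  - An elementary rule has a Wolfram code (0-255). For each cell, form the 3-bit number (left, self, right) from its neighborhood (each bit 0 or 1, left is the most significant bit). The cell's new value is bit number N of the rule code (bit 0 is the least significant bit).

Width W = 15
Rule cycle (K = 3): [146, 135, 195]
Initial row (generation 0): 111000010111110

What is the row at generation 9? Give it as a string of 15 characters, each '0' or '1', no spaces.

Answer: 011110011000011

Derivation:
Gen 0: 111000010111110
Gen 1 (rule 146): 010100100011101
Gen 2 (rule 135): 110101101101001
Gen 3 (rule 195): 010000100100010
Gen 4 (rule 146): 101001011010101
Gen 5 (rule 135): 101011000010101
Gen 6 (rule 195): 000001011100000
Gen 7 (rule 146): 000010001010000
Gen 8 (rule 135): 111110111010111
Gen 9 (rule 195): 011110011000011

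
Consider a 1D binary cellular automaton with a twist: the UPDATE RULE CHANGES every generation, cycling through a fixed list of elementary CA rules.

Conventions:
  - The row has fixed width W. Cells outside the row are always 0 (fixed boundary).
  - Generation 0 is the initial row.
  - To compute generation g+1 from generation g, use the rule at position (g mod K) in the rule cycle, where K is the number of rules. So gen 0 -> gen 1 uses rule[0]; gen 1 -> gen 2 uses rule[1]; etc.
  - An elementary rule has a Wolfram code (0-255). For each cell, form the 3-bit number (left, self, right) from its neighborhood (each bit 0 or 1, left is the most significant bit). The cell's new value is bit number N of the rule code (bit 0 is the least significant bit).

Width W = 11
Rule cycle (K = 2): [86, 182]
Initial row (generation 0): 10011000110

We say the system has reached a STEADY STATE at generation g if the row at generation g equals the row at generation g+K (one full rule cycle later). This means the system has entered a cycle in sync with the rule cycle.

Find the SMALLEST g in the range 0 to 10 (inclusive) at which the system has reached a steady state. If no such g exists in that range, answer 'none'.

Gen 0: 10011000110
Gen 1 (rule 86): 11101101011
Gen 2 (rule 182): 01010011100
Gen 3 (rule 86): 11011100110
Gen 4 (rule 182): 00101011001
Gen 5 (rule 86): 01101001111
Gen 6 (rule 182): 10011110110
Gen 7 (rule 86): 11100010011
Gen 8 (rule 182): 01010111100
Gen 9 (rule 86): 11010000110
Gen 10 (rule 182): 00111001001
Gen 11 (rule 86): 01001111111
Gen 12 (rule 182): 11110111110

Answer: none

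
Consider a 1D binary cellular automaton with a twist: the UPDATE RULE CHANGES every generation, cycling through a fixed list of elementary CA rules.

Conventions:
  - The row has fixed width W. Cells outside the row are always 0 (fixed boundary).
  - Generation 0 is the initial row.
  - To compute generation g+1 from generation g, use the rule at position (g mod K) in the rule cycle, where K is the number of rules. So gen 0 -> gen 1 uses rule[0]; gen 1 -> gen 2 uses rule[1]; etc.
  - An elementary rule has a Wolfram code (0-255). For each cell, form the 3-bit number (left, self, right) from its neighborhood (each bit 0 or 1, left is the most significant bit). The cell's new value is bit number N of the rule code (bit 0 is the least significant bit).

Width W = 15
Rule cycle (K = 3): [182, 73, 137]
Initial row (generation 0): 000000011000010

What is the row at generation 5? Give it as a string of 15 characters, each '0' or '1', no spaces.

Gen 0: 000000011000010
Gen 1 (rule 182): 000000100100111
Gen 2 (rule 73): 111110000000101
Gen 3 (rule 137): 111100111110000
Gen 4 (rule 182): 011011011101000
Gen 5 (rule 73): 011011010100011

Answer: 011011010100011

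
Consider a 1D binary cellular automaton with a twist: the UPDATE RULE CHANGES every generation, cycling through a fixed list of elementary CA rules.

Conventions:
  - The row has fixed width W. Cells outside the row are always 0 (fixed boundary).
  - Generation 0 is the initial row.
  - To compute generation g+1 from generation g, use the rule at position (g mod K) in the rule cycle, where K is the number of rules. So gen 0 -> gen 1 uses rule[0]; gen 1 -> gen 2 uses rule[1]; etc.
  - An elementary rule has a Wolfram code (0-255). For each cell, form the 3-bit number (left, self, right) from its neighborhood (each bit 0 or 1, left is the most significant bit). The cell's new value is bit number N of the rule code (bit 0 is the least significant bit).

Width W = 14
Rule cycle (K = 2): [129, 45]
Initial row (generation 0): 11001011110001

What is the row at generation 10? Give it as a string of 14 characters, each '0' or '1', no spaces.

Gen 0: 11001011110001
Gen 1 (rule 129): 00000001100100
Gen 2 (rule 45): 11111101000101
Gen 3 (rule 129): 01111000010000
Gen 4 (rule 45): 01000011010111
Gen 5 (rule 129): 00011000000010
Gen 6 (rule 45): 11010011111010
Gen 7 (rule 129): 00000001110000
Gen 8 (rule 45): 11111101000111
Gen 9 (rule 129): 01111000010010
Gen 10 (rule 45): 01000011010010

Answer: 01000011010010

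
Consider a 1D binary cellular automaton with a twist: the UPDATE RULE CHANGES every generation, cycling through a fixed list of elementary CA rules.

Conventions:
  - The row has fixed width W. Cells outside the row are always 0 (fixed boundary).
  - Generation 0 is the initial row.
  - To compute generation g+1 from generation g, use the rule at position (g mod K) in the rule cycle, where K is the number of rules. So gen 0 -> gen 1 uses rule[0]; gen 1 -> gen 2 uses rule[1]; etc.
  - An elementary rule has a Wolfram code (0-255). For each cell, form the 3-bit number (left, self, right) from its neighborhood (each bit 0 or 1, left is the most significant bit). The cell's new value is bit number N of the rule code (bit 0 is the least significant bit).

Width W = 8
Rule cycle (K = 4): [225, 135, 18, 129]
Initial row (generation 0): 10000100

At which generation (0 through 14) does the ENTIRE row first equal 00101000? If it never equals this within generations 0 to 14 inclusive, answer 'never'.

Answer: 3

Derivation:
Gen 0: 10000100
Gen 1 (rule 225): 00110001
Gen 2 (rule 135): 11000111
Gen 3 (rule 18): 00101000
Gen 4 (rule 129): 10000011
Gen 5 (rule 225): 00111001
Gen 6 (rule 135): 11010011
Gen 7 (rule 18): 00001100
Gen 8 (rule 129): 11100001
Gen 9 (rule 225): 01101100
Gen 10 (rule 135): 10000001
Gen 11 (rule 18): 01000010
Gen 12 (rule 129): 00011000
Gen 13 (rule 225): 11001011
Gen 14 (rule 135): 00011000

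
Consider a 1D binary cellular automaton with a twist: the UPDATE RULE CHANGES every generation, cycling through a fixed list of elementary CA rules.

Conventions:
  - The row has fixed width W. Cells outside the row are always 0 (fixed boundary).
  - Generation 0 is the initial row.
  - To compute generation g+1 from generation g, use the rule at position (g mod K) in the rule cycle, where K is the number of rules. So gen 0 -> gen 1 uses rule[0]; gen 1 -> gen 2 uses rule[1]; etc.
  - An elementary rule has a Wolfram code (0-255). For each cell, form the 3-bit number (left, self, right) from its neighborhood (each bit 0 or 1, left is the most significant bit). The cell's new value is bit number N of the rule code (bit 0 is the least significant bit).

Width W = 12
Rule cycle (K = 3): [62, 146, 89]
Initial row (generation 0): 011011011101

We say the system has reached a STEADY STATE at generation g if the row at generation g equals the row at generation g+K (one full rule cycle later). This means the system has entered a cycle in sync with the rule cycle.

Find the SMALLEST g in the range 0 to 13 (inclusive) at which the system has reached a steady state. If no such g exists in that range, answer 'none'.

Gen 0: 011011011101
Gen 1 (rule 62): 110110110011
Gen 2 (rule 146): 000000001100
Gen 3 (rule 89): 111111101111
Gen 4 (rule 62): 100000011000
Gen 5 (rule 146): 010000100100
Gen 6 (rule 89): 001110010011
Gen 7 (rule 62): 011001111110
Gen 8 (rule 146): 100110111101
Gen 9 (rule 89): 010110100100
Gen 10 (rule 62): 111101111110
Gen 11 (rule 146): 011000111101
Gen 12 (rule 89): 011110100100
Gen 13 (rule 62): 110001111110
Gen 14 (rule 146): 001010111101
Gen 15 (rule 89): 100000100100
Gen 16 (rule 62): 110001111110

Answer: 13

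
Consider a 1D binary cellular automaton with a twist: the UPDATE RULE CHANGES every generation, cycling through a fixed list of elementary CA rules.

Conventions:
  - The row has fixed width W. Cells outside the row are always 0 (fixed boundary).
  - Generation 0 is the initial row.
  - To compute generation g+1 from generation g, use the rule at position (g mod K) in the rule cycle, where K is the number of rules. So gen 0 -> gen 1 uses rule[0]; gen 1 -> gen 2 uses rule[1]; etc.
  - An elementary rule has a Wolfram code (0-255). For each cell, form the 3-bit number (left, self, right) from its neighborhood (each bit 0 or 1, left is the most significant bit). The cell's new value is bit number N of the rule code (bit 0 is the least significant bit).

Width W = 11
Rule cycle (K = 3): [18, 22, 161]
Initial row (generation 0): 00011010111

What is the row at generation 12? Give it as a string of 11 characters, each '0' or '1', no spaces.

Gen 0: 00011010111
Gen 1 (rule 18): 00100000000
Gen 2 (rule 22): 01110000000
Gen 3 (rule 161): 00100111111
Gen 4 (rule 18): 01011000000
Gen 5 (rule 22): 11000100000
Gen 6 (rule 161): 00010001111
Gen 7 (rule 18): 00101010000
Gen 8 (rule 22): 01101011000
Gen 9 (rule 161): 00010100011
Gen 10 (rule 18): 00100010100
Gen 11 (rule 22): 01110110110
Gen 12 (rule 161): 00101001000

Answer: 00101001000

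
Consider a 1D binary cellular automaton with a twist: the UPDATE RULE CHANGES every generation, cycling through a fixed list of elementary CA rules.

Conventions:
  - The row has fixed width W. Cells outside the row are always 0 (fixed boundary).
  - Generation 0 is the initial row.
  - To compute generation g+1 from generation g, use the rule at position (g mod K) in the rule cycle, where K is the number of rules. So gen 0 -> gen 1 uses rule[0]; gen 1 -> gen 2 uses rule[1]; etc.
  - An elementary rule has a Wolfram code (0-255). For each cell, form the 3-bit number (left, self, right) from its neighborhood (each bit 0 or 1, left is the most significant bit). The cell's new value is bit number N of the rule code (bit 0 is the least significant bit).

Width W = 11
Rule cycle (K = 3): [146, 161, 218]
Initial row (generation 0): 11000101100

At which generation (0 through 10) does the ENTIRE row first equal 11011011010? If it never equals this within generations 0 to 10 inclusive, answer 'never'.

Answer: never

Derivation:
Gen 0: 11000101100
Gen 1 (rule 146): 00101000010
Gen 2 (rule 161): 10010011000
Gen 3 (rule 218): 01101111100
Gen 4 (rule 146): 10000111010
Gen 5 (rule 161): 00110010100
Gen 6 (rule 218): 01111100010
Gen 7 (rule 146): 10111010101
Gen 8 (rule 161): 01010101010
Gen 9 (rule 218): 10000000001
Gen 10 (rule 146): 01000000010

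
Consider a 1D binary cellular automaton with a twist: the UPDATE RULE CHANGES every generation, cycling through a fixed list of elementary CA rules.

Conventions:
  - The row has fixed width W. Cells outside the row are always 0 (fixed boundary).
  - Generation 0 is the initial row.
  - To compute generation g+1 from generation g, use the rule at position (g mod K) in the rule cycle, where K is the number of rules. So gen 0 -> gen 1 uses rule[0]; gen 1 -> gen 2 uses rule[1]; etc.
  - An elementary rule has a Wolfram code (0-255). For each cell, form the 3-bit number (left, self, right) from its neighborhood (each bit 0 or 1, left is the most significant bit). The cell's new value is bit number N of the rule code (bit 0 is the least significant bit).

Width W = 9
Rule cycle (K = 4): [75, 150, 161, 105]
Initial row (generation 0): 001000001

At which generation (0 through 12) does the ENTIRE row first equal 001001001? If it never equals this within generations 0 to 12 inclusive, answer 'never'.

Answer: 8

Derivation:
Gen 0: 001000001
Gen 1 (rule 75): 110011110
Gen 2 (rule 150): 001101101
Gen 3 (rule 161): 100010010
Gen 4 (rule 105): 001000000
Gen 5 (rule 75): 110011111
Gen 6 (rule 150): 001101110
Gen 7 (rule 161): 100010100
Gen 8 (rule 105): 001001001
Gen 9 (rule 75): 110010010
Gen 10 (rule 150): 001111111
Gen 11 (rule 161): 100111110
Gen 12 (rule 105): 000100010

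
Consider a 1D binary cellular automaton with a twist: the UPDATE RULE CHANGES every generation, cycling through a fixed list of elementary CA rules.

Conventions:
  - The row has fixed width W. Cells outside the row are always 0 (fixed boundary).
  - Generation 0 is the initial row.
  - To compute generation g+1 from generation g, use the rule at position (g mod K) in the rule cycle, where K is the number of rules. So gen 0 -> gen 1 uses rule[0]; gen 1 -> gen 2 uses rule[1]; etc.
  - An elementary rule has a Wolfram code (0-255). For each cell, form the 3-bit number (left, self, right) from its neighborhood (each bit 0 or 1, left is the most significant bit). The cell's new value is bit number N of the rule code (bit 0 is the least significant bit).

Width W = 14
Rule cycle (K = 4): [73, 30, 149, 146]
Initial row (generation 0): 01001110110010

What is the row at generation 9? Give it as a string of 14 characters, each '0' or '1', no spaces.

Answer: 00000000011111

Derivation:
Gen 0: 01001110110010
Gen 1 (rule 73): 00001010110000
Gen 2 (rule 30): 00011010101000
Gen 3 (rule 149): 11000010101111
Gen 4 (rule 146): 00100100000110
Gen 5 (rule 73): 10000001110110
Gen 6 (rule 30): 11000011000101
Gen 7 (rule 149): 00111000110101
Gen 8 (rule 146): 01010101000000
Gen 9 (rule 73): 00000000011111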